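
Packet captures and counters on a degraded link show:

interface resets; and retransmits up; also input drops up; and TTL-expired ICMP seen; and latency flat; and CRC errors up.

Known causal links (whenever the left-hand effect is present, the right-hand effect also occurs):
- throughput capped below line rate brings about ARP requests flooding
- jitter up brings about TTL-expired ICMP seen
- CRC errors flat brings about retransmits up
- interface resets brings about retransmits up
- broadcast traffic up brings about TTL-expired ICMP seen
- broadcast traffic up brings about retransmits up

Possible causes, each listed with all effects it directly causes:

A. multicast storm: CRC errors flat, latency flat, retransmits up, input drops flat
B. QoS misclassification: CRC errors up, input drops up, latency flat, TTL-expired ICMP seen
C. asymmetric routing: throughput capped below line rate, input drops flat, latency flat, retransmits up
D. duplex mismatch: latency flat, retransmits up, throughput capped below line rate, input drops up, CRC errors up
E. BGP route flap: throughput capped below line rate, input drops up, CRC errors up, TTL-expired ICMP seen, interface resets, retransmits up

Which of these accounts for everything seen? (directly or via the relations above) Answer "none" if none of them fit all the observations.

none

Testing each hypothesis:
(A) multicast storm — interface resets NO; retransmits up yes; input drops up NO; TTL-expired ICMP seen NO; latency flat yes; CRC errors up NO
(B) QoS misclassification — does not account for interface resets, retransmits up
(C) asymmetric routing — fails on interface resets, input drops up, TTL-expired ICMP seen, CRC errors up (predicts input drops flat, not input drops up)
(D) duplex mismatch — does not account for interface resets, TTL-expired ICMP seen
(E) BGP route flap — does not account for latency flat
None of the listed candidates fits everything.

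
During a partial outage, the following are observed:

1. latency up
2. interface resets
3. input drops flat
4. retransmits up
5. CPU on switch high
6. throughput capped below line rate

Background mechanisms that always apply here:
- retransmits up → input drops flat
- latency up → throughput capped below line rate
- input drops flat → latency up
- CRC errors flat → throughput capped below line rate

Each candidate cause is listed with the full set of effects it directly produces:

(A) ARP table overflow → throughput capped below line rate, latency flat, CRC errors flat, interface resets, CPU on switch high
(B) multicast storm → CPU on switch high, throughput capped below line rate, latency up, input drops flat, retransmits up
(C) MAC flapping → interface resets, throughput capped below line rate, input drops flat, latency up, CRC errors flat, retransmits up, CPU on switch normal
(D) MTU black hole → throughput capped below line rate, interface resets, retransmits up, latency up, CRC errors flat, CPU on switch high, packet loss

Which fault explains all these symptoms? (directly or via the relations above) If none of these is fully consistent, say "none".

Per-candidate check:
(A) ARP table overflow — fails on latency up, input drops flat, retransmits up (predicts latency flat, not latency up)
(B) multicast storm — does not account for interface resets
(C) MAC flapping — latency up match; interface resets match; input drops flat match; retransmits up match; CPU on switch high miss; throughput capped below line rate match
(D) MTU black hole — accounts for every observation (input drops flat through retransmits up → input drops flat)
(D) is the only candidate with no mismatches.

D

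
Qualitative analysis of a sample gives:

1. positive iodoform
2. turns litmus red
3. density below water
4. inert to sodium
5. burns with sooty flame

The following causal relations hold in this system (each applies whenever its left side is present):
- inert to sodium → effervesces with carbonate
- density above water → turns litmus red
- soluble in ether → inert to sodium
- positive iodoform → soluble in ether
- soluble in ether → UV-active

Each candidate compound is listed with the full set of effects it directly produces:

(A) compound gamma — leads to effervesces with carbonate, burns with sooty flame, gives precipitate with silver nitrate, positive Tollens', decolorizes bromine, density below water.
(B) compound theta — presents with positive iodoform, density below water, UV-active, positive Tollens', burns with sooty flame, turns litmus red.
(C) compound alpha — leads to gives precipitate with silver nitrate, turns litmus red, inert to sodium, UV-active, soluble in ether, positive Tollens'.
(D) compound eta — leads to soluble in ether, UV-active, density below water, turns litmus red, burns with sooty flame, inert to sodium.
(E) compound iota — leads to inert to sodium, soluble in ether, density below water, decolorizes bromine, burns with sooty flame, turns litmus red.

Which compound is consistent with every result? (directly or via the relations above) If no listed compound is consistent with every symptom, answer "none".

B

Testing each hypothesis:
(A) compound gamma — positive iodoform NO; turns litmus red NO; density below water yes; inert to sodium NO; burns with sooty flame yes
(B) compound theta — accounts for every observation (inert to sodium via positive iodoform → soluble in ether → inert to sodium)
(C) compound alpha — positive iodoform NO; turns litmus red yes; density below water NO; inert to sodium yes; burns with sooty flame NO
(D) compound eta — positive iodoform NO; turns litmus red yes; density below water yes; inert to sodium yes; burns with sooty flame yes
(E) compound iota — positive iodoform NO; turns litmus red yes; density below water yes; inert to sodium yes; burns with sooty flame yes
(B) alone accounts for all the evidence.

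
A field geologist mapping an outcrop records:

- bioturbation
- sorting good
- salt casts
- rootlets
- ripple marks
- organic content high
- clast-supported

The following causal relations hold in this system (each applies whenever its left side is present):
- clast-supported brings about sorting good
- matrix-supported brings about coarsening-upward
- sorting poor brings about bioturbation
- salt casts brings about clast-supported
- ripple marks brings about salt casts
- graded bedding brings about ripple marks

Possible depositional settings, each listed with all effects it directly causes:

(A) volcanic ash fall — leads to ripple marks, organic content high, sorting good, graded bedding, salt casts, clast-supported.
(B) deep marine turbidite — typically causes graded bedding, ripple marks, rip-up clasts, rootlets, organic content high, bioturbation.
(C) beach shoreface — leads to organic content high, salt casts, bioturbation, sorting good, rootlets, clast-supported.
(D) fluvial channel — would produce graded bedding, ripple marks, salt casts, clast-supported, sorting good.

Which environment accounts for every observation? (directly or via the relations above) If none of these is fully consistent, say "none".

Per-candidate check:
(A) volcanic ash fall — bioturbation ✗; sorting good ✓; salt casts ✓; rootlets ✗; ripple marks ✓; organic content high ✓; clast-supported ✓
(B) deep marine turbidite — accounts for every observation (sorting good via ripple marks → salt casts → clast-supported → sorting good)
(C) beach shoreface — bioturbation ✓; sorting good ✓; salt casts ✓; rootlets ✓; ripple marks ✗; organic content high ✓; clast-supported ✓
(D) fluvial channel — does not account for bioturbation, rootlets, organic content high
(B) alone accounts for all the evidence.

B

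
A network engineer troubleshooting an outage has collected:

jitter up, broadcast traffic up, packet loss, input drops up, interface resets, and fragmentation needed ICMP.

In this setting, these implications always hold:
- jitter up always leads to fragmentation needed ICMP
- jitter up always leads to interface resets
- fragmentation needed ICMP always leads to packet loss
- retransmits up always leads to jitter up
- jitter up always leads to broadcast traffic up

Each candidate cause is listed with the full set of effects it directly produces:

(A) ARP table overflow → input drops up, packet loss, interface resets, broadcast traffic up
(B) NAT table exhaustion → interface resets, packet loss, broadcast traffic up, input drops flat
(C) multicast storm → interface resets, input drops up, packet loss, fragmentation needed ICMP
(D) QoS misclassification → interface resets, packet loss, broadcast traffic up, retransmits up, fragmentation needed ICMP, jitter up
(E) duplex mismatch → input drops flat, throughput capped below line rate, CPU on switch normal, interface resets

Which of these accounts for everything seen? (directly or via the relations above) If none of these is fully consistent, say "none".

none

Testing each hypothesis:
(A) ARP table overflow — jitter up ✗; broadcast traffic up ✓; packet loss ✓; input drops up ✓; interface resets ✓; fragmentation needed ICMP ✗
(B) NAT table exhaustion — fails on jitter up, input drops up, fragmentation needed ICMP (predicts input drops flat, not input drops up)
(C) multicast storm — jitter up ✗; broadcast traffic up ✗; packet loss ✓; input drops up ✓; interface resets ✓; fragmentation needed ICMP ✓
(D) QoS misclassification — does not account for input drops up
(E) duplex mismatch — fails on jitter up, broadcast traffic up, packet loss, input drops up, fragmentation needed ICMP (predicts input drops flat, not input drops up)
No candidate is consistent with all observations.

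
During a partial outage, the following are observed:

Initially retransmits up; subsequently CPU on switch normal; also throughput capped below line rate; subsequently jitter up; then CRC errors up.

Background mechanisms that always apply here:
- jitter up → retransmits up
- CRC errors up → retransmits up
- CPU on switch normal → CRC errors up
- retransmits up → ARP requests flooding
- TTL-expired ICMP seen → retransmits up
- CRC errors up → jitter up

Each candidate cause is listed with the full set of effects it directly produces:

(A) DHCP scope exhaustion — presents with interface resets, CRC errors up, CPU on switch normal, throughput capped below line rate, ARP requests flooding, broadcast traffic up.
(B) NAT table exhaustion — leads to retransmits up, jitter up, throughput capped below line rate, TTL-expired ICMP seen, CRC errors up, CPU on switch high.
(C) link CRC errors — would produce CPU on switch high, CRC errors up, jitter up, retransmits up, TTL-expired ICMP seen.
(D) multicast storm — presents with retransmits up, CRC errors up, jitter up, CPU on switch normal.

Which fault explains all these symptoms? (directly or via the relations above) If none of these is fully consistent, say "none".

A

Testing each hypothesis:
(A) DHCP scope exhaustion — accounts for every observation (retransmits up via CRC errors up → retransmits up)
(B) NAT table exhaustion — retransmits up match; CPU on switch normal miss; throughput capped below line rate match; jitter up match; CRC errors up match
(C) link CRC errors — retransmits up match; CPU on switch normal miss; throughput capped below line rate miss; jitter up match; CRC errors up match
(D) multicast storm — retransmits up match; CPU on switch normal match; throughput capped below line rate miss; jitter up match; CRC errors up match
(A) alone accounts for all the evidence.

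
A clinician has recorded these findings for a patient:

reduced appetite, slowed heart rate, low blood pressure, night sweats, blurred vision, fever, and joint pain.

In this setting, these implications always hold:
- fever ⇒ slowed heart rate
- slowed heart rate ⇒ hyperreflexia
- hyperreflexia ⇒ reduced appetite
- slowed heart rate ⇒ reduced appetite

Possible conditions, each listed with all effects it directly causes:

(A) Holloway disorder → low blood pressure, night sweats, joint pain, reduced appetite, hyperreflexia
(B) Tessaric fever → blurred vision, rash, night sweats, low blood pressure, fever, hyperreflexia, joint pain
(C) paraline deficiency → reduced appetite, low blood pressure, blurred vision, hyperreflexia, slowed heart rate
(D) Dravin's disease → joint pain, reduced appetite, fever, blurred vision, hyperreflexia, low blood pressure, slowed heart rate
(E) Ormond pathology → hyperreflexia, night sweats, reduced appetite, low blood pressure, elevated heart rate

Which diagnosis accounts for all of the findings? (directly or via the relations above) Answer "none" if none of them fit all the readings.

For each candidate, compare predicted effects to what was observed:
(A) Holloway disorder — reduced appetite +; slowed heart rate -; low blood pressure +; night sweats +; blurred vision -; fever -; joint pain +
(B) Tessaric fever — reduced appetite + (through hyperreflexia → reduced appetite); slowed heart rate + (through fever → slowed heart rate); low blood pressure +; night sweats +; blurred vision +; fever +; joint pain +
(C) paraline deficiency — does not account for night sweats, fever, joint pain
(D) Dravin's disease — reduced appetite +; slowed heart rate +; low blood pressure +; night sweats -; blurred vision +; fever +; joint pain +
(E) Ormond pathology — reduced appetite +; slowed heart rate -; low blood pressure +; night sweats +; blurred vision -; fever -; joint pain -
Only (B) is consistent with every observation.

B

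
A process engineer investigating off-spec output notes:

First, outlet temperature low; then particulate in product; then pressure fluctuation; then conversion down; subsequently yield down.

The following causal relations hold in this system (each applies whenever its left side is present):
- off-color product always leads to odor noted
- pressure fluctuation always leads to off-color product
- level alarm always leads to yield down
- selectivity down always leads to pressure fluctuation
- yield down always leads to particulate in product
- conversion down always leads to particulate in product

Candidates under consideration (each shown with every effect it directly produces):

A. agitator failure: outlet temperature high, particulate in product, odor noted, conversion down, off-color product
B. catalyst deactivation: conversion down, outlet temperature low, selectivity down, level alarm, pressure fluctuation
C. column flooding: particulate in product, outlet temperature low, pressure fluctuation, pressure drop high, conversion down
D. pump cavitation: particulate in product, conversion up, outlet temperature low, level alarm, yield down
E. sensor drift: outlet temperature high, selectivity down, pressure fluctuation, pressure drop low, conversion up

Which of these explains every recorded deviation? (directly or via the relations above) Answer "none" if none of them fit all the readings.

B

For each candidate, compare predicted effects to what was observed:
(A) agitator failure — fails on outlet temperature low, pressure fluctuation, yield down (predicts outlet temperature high, not outlet temperature low)
(B) catalyst deactivation — accounts for every observation (particulate in product by conversion down → particulate in product)
(C) column flooding — outlet temperature low match; particulate in product match; pressure fluctuation match; conversion down match; yield down miss
(D) pump cavitation — outlet temperature low match; particulate in product match; pressure fluctuation miss; conversion down miss; yield down match
(E) sensor drift — fails on outlet temperature low, particulate in product, conversion down, yield down (predicts outlet temperature high, not outlet temperature low; predicts conversion up, not conversion down)
Only (B) is consistent with every observation.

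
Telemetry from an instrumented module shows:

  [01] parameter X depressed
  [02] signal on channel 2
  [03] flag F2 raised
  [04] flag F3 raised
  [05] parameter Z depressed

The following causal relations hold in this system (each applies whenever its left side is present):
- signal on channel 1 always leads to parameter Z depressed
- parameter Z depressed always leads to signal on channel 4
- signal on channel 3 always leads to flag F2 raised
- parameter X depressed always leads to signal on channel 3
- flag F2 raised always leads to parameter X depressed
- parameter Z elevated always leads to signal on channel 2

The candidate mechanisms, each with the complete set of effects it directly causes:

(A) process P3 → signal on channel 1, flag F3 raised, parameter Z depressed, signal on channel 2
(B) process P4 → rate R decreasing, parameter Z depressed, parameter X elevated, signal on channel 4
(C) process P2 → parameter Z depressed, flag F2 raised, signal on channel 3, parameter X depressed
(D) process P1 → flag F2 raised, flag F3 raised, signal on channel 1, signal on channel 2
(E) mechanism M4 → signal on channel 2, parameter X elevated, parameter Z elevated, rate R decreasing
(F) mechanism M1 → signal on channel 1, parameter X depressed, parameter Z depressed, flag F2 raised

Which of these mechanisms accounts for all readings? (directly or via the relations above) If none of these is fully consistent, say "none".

Testing each hypothesis:
(A) process P3 — parameter X depressed -; signal on channel 2 +; flag F2 raised -; flag F3 raised +; parameter Z depressed +
(B) process P4 — parameter X depressed -; signal on channel 2 -; flag F2 raised -; flag F3 raised -; parameter Z depressed +
(C) process P2 — does not account for signal on channel 2, flag F3 raised
(D) process P1 — parameter X depressed + (through flag F2 raised → parameter X depressed); signal on channel 2 +; flag F2 raised +; flag F3 raised +; parameter Z depressed + (through signal on channel 1 → parameter Z depressed)
(E) mechanism M4 — fails on parameter X depressed, flag F2 raised, flag F3 raised, parameter Z depressed (predicts parameter X elevated, not parameter X depressed; predicts parameter Z elevated, not parameter Z depressed)
(F) mechanism M1 — does not account for signal on channel 2, flag F3 raised
(D) is the only candidate with no mismatches.

D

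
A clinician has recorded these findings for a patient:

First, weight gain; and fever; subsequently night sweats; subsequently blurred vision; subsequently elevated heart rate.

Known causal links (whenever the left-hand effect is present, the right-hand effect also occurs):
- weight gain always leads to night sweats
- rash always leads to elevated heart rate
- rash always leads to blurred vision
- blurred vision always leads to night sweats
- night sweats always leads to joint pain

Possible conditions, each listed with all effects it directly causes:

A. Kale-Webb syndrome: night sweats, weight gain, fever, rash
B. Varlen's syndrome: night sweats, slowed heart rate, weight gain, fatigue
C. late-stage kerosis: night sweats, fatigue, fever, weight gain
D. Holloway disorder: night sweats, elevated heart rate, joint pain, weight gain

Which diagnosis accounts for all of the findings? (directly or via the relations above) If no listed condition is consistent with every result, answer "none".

A

For each candidate, compare predicted effects to what was observed:
(A) Kale-Webb syndrome — accounts for every observation (blurred vision by rash → blurred vision)
(B) Varlen's syndrome — weight gain ✓; fever ✗; night sweats ✓; blurred vision ✗; elevated heart rate ✗
(C) late-stage kerosis — does not account for blurred vision, elevated heart rate
(D) Holloway disorder — does not account for fever, blurred vision
(A) alone accounts for all the evidence.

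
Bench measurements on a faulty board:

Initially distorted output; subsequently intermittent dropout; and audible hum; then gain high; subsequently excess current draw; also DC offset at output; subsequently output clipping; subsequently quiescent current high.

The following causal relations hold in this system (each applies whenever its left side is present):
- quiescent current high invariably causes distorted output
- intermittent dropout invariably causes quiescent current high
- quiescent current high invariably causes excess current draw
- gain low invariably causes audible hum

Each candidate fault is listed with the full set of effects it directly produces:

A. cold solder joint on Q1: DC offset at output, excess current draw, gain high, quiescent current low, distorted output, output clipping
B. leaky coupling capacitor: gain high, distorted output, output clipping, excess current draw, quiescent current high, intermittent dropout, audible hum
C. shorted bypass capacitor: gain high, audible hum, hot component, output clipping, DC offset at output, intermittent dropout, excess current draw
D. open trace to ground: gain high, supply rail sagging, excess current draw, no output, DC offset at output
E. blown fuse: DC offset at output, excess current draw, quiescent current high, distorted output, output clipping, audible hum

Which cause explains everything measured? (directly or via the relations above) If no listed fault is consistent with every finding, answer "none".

Per-candidate check:
(A) cold solder joint on Q1 — fails on intermittent dropout, audible hum, quiescent current high (predicts quiescent current low, not quiescent current high)
(B) leaky coupling capacitor — distorted output ✓; intermittent dropout ✓; audible hum ✓; gain high ✓; excess current draw ✓; DC offset at output ✗; output clipping ✓; quiescent current high ✓
(C) shorted bypass capacitor — accounts for every observation (distorted output through intermittent dropout → quiescent current high → distorted output)
(D) open trace to ground — distorted output ✗; intermittent dropout ✗; audible hum ✗; gain high ✓; excess current draw ✓; DC offset at output ✓; output clipping ✗; quiescent current high ✗
(E) blown fuse — distorted output ✓; intermittent dropout ✗; audible hum ✓; gain high ✗; excess current draw ✓; DC offset at output ✓; output clipping ✓; quiescent current high ✓
(C) alone accounts for all the evidence.

C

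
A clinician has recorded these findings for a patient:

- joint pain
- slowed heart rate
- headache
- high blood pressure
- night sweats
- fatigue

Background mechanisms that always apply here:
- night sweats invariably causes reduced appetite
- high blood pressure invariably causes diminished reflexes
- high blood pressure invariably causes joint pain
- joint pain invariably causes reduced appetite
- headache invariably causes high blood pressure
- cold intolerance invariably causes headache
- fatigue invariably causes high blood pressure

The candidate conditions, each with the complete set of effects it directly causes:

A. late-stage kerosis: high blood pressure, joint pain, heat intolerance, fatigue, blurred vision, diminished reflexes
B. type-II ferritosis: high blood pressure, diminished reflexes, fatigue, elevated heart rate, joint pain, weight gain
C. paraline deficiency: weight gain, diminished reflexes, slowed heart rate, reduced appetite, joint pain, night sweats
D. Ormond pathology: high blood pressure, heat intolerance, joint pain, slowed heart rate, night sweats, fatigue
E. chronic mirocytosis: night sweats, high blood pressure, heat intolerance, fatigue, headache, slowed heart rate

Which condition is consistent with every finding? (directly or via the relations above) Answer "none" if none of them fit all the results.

Checking each candidate against the observations:
(A) late-stage kerosis — does not account for slowed heart rate, headache, night sweats
(B) type-II ferritosis — fails on slowed heart rate, headache, night sweats (predicts elevated heart rate, not slowed heart rate)
(C) paraline deficiency — joint pain match; slowed heart rate match; headache miss; high blood pressure miss; night sweats match; fatigue miss
(D) Ormond pathology — does not account for headache
(E) chronic mirocytosis — joint pain match (by high blood pressure → joint pain); slowed heart rate match; headache match; high blood pressure match; night sweats match; fatigue match
(E) alone accounts for all the evidence.

E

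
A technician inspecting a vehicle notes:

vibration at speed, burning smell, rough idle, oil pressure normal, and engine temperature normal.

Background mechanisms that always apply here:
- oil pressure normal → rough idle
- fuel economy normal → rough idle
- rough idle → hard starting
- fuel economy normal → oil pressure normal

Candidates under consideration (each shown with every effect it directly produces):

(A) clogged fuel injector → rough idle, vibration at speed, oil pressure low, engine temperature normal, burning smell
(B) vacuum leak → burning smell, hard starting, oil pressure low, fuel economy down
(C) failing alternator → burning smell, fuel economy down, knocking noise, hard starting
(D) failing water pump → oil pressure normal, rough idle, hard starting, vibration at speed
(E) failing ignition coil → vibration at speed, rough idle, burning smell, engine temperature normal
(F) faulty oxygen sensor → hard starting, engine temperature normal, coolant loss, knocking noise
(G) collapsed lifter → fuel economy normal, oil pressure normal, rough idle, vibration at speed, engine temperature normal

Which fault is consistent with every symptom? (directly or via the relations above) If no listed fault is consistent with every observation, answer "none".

none

For each candidate, compare predicted effects to what was observed:
(A) clogged fuel injector — vibration at speed match; burning smell match; rough idle match; oil pressure normal miss; engine temperature normal match
(B) vacuum leak — vibration at speed miss; burning smell match; rough idle miss; oil pressure normal miss; engine temperature normal miss
(C) failing alternator — vibration at speed miss; burning smell match; rough idle miss; oil pressure normal miss; engine temperature normal miss
(D) failing water pump — does not account for burning smell, engine temperature normal
(E) failing ignition coil — vibration at speed match; burning smell match; rough idle match; oil pressure normal miss; engine temperature normal match
(F) faulty oxygen sensor — does not account for vibration at speed, burning smell, rough idle, oil pressure normal
(G) collapsed lifter — vibration at speed match; burning smell miss; rough idle match; oil pressure normal match; engine temperature normal match
None of the listed candidates fits everything.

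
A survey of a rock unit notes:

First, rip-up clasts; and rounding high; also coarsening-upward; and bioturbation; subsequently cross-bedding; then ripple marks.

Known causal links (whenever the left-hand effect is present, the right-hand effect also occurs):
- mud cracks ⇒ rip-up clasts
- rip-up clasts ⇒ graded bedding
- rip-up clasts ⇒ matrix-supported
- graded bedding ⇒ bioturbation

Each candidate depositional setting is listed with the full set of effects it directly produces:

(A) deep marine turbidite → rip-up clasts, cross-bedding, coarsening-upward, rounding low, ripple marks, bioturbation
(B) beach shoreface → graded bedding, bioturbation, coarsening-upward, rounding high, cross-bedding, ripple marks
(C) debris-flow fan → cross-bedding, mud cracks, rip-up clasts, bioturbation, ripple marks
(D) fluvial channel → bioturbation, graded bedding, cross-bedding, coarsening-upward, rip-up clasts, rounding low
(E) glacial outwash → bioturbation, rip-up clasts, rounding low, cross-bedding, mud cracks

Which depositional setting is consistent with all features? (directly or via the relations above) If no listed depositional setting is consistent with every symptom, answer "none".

For each candidate, compare predicted effects to what was observed:
(A) deep marine turbidite — rip-up clasts yes; rounding high NO; coarsening-upward yes; bioturbation yes; cross-bedding yes; ripple marks yes
(B) beach shoreface — rip-up clasts NO; rounding high yes; coarsening-upward yes; bioturbation yes; cross-bedding yes; ripple marks yes
(C) debris-flow fan — rip-up clasts yes; rounding high NO; coarsening-upward NO; bioturbation yes; cross-bedding yes; ripple marks yes
(D) fluvial channel — rip-up clasts yes; rounding high NO; coarsening-upward yes; bioturbation yes; cross-bedding yes; ripple marks NO
(E) glacial outwash — rip-up clasts yes; rounding high NO; coarsening-upward NO; bioturbation yes; cross-bedding yes; ripple marks NO
Every candidate fails on at least one observation.

none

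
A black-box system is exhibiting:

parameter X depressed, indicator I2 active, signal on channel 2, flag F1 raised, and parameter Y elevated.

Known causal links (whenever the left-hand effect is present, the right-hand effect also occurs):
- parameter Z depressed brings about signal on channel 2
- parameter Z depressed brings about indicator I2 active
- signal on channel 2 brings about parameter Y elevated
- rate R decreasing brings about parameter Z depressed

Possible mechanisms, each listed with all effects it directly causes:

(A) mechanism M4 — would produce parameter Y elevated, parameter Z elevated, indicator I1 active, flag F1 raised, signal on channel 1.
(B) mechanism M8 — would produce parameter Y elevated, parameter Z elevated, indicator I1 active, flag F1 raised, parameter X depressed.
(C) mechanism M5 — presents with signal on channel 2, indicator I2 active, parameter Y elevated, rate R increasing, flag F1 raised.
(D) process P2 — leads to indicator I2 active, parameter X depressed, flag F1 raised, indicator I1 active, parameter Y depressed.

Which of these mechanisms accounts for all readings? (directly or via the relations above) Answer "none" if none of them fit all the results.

none

Per-candidate check:
(A) mechanism M4 — parameter X depressed miss; indicator I2 active miss; signal on channel 2 miss; flag F1 raised match; parameter Y elevated match
(B) mechanism M8 — does not account for indicator I2 active, signal on channel 2
(C) mechanism M5 — parameter X depressed miss; indicator I2 active match; signal on channel 2 match; flag F1 raised match; parameter Y elevated match
(D) process P2 — parameter X depressed match; indicator I2 active match; signal on channel 2 miss; flag F1 raised match; parameter Y elevated miss
Every candidate fails on at least one observation.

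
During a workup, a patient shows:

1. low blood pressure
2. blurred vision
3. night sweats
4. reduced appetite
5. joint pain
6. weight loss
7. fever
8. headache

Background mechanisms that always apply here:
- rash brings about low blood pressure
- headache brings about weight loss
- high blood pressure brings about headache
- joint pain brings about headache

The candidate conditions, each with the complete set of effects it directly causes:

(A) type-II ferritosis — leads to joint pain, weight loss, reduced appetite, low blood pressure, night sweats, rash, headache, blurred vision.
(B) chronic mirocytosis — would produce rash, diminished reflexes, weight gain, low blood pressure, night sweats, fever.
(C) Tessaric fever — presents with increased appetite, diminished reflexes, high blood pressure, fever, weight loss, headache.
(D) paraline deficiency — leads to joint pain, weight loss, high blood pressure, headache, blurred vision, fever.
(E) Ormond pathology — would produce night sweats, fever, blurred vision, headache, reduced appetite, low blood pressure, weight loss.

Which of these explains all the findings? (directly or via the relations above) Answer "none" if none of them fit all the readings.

none

Checking each candidate against the observations:
(A) type-II ferritosis — does not account for fever
(B) chronic mirocytosis — fails on blurred vision, reduced appetite, joint pain, weight loss, headache (predicts weight gain, not weight loss)
(C) Tessaric fever — low blood pressure miss; blurred vision miss; night sweats miss; reduced appetite miss; joint pain miss; weight loss match; fever match; headache match
(D) paraline deficiency — fails on low blood pressure, night sweats, reduced appetite (predicts high blood pressure, not low blood pressure)
(E) Ormond pathology — does not account for joint pain
None of the listed candidates fits everything.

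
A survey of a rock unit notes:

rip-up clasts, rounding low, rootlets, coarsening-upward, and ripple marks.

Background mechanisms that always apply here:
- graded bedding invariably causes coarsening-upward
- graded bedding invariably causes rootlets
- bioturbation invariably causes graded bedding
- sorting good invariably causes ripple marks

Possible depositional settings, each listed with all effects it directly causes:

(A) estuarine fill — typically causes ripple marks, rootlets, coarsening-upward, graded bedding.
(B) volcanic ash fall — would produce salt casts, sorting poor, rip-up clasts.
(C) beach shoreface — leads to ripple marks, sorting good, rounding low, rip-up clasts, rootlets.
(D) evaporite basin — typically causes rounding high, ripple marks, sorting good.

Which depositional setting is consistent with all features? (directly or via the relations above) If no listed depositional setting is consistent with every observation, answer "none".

none

Per-candidate check:
(A) estuarine fill — does not account for rip-up clasts, rounding low
(B) volcanic ash fall — rip-up clasts match; rounding low miss; rootlets miss; coarsening-upward miss; ripple marks miss
(C) beach shoreface — rip-up clasts match; rounding low match; rootlets match; coarsening-upward miss; ripple marks match
(D) evaporite basin — fails on rip-up clasts, rounding low, rootlets, coarsening-upward (predicts rounding high, not rounding low)
No candidate is consistent with all observations.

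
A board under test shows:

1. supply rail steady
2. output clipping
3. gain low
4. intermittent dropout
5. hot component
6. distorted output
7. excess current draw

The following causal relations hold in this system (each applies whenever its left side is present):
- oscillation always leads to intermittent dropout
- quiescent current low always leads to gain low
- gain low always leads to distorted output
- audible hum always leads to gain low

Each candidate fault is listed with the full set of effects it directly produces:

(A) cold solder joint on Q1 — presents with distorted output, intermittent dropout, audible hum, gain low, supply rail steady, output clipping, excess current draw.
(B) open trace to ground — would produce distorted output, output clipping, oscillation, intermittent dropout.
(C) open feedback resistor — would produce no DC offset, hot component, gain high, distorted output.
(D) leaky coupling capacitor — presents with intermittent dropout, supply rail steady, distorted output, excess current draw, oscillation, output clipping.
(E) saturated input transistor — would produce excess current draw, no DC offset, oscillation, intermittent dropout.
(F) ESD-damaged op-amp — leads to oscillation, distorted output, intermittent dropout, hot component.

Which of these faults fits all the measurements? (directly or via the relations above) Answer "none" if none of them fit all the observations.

Per-candidate check:
(A) cold solder joint on Q1 — supply rail steady ✓; output clipping ✓; gain low ✓; intermittent dropout ✓; hot component ✗; distorted output ✓; excess current draw ✓
(B) open trace to ground — supply rail steady ✗; output clipping ✓; gain low ✗; intermittent dropout ✓; hot component ✗; distorted output ✓; excess current draw ✗
(C) open feedback resistor — fails on supply rail steady, output clipping, gain low, intermittent dropout, excess current draw (predicts gain high, not gain low)
(D) leaky coupling capacitor — supply rail steady ✓; output clipping ✓; gain low ✗; intermittent dropout ✓; hot component ✗; distorted output ✓; excess current draw ✓
(E) saturated input transistor — does not account for supply rail steady, output clipping, gain low, hot component, distorted output
(F) ESD-damaged op-amp — does not account for supply rail steady, output clipping, gain low, excess current draw
Every candidate fails on at least one observation.

none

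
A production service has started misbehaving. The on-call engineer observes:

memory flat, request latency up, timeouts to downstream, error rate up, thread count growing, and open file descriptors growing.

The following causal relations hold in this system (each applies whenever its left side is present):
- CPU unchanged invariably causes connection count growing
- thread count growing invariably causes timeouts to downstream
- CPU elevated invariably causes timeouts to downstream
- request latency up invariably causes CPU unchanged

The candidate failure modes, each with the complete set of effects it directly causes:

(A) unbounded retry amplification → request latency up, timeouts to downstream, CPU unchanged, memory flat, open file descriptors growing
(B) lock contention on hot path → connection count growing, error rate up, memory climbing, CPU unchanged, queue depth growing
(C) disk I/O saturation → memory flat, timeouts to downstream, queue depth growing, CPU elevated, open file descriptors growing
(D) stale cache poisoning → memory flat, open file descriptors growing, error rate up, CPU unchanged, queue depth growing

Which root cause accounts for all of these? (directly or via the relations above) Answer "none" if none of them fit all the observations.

Testing each hypothesis:
(A) unbounded retry amplification — does not account for error rate up, thread count growing
(B) lock contention on hot path — fails on memory flat, request latency up, timeouts to downstream, thread count growing, open file descriptors growing (predicts memory climbing, not memory flat)
(C) disk I/O saturation — does not account for request latency up, error rate up, thread count growing
(D) stale cache poisoning — memory flat ✓; request latency up ✗; timeouts to downstream ✗; error rate up ✓; thread count growing ✗; open file descriptors growing ✓
Every candidate fails on at least one observation.

none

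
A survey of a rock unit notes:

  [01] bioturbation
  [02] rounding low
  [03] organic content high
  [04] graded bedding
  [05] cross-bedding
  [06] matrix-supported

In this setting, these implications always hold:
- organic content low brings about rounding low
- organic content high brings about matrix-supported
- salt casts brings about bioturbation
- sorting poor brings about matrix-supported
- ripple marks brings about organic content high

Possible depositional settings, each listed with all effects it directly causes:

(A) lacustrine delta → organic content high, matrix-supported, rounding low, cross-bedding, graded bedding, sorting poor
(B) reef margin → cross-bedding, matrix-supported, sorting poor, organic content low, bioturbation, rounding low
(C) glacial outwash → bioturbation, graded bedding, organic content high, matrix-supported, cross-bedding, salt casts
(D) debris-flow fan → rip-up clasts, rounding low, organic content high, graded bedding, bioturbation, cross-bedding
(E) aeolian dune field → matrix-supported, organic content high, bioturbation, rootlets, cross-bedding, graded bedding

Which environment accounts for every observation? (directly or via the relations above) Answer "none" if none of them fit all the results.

D

Checking each candidate against the observations:
(A) lacustrine delta — does not account for bioturbation
(B) reef margin — bioturbation yes; rounding low yes; organic content high NO; graded bedding NO; cross-bedding yes; matrix-supported yes
(C) glacial outwash — does not account for rounding low
(D) debris-flow fan — bioturbation yes; rounding low yes; organic content high yes; graded bedding yes; cross-bedding yes; matrix-supported yes (by organic content high → matrix-supported)
(E) aeolian dune field — does not account for rounding low
Only (D) is consistent with every observation.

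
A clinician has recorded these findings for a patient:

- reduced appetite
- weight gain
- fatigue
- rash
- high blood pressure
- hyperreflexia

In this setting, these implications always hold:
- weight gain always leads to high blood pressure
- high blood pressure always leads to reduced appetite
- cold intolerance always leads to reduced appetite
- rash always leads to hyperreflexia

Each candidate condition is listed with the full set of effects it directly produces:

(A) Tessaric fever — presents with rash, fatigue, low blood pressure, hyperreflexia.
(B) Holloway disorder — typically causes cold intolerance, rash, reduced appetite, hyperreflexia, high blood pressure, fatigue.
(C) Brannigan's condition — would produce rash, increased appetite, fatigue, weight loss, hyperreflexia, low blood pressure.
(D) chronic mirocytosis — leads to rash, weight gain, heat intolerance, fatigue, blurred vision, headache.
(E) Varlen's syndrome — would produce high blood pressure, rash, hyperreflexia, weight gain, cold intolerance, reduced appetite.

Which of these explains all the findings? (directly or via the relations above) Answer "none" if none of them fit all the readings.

Testing each hypothesis:
(A) Tessaric fever — fails on reduced appetite, weight gain, high blood pressure (predicts low blood pressure, not high blood pressure)
(B) Holloway disorder — reduced appetite match; weight gain miss; fatigue match; rash match; high blood pressure match; hyperreflexia match
(C) Brannigan's condition — reduced appetite miss; weight gain miss; fatigue match; rash match; high blood pressure miss; hyperreflexia match
(D) chronic mirocytosis — accounts for every observation (reduced appetite through weight gain → high blood pressure → reduced appetite)
(E) Varlen's syndrome — reduced appetite match; weight gain match; fatigue miss; rash match; high blood pressure match; hyperreflexia match
(D) alone accounts for all the evidence.

D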